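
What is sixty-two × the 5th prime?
Convert sixty-two (English words) → 62 (decimal)
Convert the 5th prime (prime index) → 11 (decimal)
Compute 62 × 11 = 682
682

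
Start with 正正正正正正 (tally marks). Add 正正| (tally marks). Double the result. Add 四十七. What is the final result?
Convert 正正正正正正 (tally marks) → 5 + 5 + 5 + 5 + 5 + 5 = 30 (decimal)
Start: 30
Convert 正正| (tally marks) → 5 + 5 + 1 = 11 (decimal)
30 + 11 = 41
41 × 2 = 82
Convert 四十七 (Chinese numeral) → 4×10 + 7 = 47 (decimal)
82 + 47 = 129
129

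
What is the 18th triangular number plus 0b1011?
The 18th triangular number = 18×19/2 = 171
Convert 0b1011 (binary) → 8 + 2 + 1 = 11 (decimal)
Compute 171 + 11 = 182
182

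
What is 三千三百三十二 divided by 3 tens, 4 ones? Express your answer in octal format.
Convert 三千三百三十二 (Chinese numeral) → 3×1000 + 3×100 + 3×10 + 2 = 3332 (decimal)
Convert 3 tens, 4 ones (place-value notation) → 3×10 + 4 = 34 (decimal)
Compute 3332 ÷ 34 = 98
Convert 98 (decimal) → 98 = 1×64 + 4×8 + 2 → 0o142 (octal)
0o142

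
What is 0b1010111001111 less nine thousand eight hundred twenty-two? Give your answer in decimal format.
Convert 0b1010111001111 (binary) → 4096 + 1024 + 256 + 128 + 64 + 8 + 4 + 2 + 1 = 5583 (decimal)
Convert nine thousand eight hundred twenty-two (English words) → 9×1000 + 8×100 + 22 = 9822 (decimal)
Compute 5583 - 9822 = -4239
-4239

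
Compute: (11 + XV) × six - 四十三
Convert XV (Roman numeral) → 10 + 5 = 15 (decimal)
Convert six (English words) → 6 (decimal)
Convert 四十三 (Chinese numeral) → 4×10 + 3 = 43 (decimal)
Expression in decimal: (11 + 15) × 6 - 43
Parentheses first: 11 + 15 = 26
Multiply: 26 × 6 = 156
Subtract: 156 - 43 = 113
113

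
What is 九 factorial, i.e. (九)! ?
Convert 九 (Chinese numeral) → 9 (decimal)
Compute 9! = 362880
362880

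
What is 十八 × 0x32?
Convert 十八 (Chinese numeral) → 1×10 + 8 = 18 (decimal)
Convert 0x32 (hexadecimal) → 3×16 + 2 = 50 (decimal)
Compute 18 × 50 = 900
900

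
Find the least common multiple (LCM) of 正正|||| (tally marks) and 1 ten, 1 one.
Convert 正正|||| (tally marks) → 5 + 5 + 4 = 14 (decimal)
Convert 1 ten, 1 one (place-value notation) → 1×10 + 1 = 11 (decimal)
Compute lcm(14, 11) = 154
154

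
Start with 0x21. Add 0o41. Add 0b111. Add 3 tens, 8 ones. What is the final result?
Convert 0x21 (hexadecimal) → 2×16 + 1 = 33 (decimal)
Start: 33
Convert 0o41 (octal) → 4×8 + 1 = 33 (decimal)
33 + 33 = 66
Convert 0b111 (binary) → 4 + 2 + 1 = 7 (decimal)
66 + 7 = 73
Convert 3 tens, 8 ones (place-value notation) → 3×10 + 8 = 38 (decimal)
73 + 38 = 111
111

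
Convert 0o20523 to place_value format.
Convert 0o20523 (octal) → 2×4096 + 5×64 + 2×8 + 3 = 8531 (decimal)
Convert 8531 (decimal) → 8531 = 8×1000 + 5×100 + 3×10 + 1 → 8 thousands, 5 hundreds, 3 tens, 1 one (place-value notation)
8 thousands, 5 hundreds, 3 tens, 1 one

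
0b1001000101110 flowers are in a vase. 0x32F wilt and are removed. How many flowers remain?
Convert 0b1001000101110 (binary) → 4096 + 512 + 32 + 8 + 4 + 2 = 4654 (decimal)
Convert 0x32F (hexadecimal) → 3×256 + 2×16 + 15 = 815 (decimal)
Compute 4654 - 815 = 3839
3839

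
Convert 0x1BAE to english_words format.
Convert 0x1BAE (hexadecimal) → 1×4096 + 11×256 + 10×16 + 14 = 7086 (decimal)
Convert 7086 (decimal) → 7086 = 7×1000 + 86 → seven thousand eighty-six (English words)
seven thousand eighty-six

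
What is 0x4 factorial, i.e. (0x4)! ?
Convert 0x4 (hexadecimal) → 4 (decimal)
Compute 4! = 24
24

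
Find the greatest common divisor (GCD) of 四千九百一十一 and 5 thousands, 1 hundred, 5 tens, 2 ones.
Convert 四千九百一十一 (Chinese numeral) → 4×1000 + 9×100 + 1×10 + 1 = 4911 (decimal)
Convert 5 thousands, 1 hundred, 5 tens, 2 ones (place-value notation) → 5×1000 + 1×100 + 5×10 + 2 = 5152 (decimal)
Compute gcd(4911, 5152) = 1
1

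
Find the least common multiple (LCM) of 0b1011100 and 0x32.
Convert 0b1011100 (binary) → 64 + 16 + 8 + 4 = 92 (decimal)
Convert 0x32 (hexadecimal) → 3×16 + 2 = 50 (decimal)
Compute lcm(92, 50) = 2300
2300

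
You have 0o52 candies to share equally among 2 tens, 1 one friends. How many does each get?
Convert 0o52 (octal) → 5×8 + 2 = 42 (decimal)
Convert 2 tens, 1 one (place-value notation) → 2×10 + 1 = 21 (decimal)
Compute 42 ÷ 21 = 2
2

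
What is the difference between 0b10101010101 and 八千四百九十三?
Convert 0b10101010101 (binary) → 1024 + 256 + 64 + 16 + 4 + 1 = 1365 (decimal)
Convert 八千四百九十三 (Chinese numeral) → 8×1000 + 4×100 + 9×10 + 3 = 8493 (decimal)
Difference: |1365 - 8493| = 7128
7128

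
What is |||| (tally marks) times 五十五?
Convert |||| (tally marks) → 4 (decimal)
Convert 五十五 (Chinese numeral) → 5×10 + 5 = 55 (decimal)
Compute 4 × 55 = 220
220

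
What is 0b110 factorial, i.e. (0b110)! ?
Convert 0b110 (binary) → 4 + 2 = 6 (decimal)
Compute 6! = 720
720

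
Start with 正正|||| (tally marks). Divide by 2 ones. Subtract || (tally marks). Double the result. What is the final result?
Convert 正正|||| (tally marks) → 5 + 5 + 4 = 14 (decimal)
Start: 14
Convert 2 ones (place-value notation) → 2 (decimal)
14 ÷ 2 = 7
Convert || (tally marks) → 2 (decimal)
7 - 2 = 5
5 × 2 = 10
10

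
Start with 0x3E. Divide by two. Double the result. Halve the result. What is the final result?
Convert 0x3E (hexadecimal) → 3×16 + 14 = 62 (decimal)
Start: 62
Convert two (English words) → 2 (decimal)
62 ÷ 2 = 31
31 × 2 = 62
62 ÷ 2 = 31
31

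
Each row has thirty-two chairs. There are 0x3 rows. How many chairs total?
Convert thirty-two (English words) → 32 (decimal)
Convert 0x3 (hexadecimal) → 3 (decimal)
Compute 32 × 3 = 96
96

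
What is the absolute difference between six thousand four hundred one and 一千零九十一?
Convert six thousand four hundred one (English words) → 6×1000 + 4×100 + 1 = 6401 (decimal)
Convert 一千零九十一 (Chinese numeral) → 1×1000 + 9×10 + 1 = 1091 (decimal)
Compute |6401 - 1091| = 5310
5310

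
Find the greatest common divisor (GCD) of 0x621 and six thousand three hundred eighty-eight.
Convert 0x621 (hexadecimal) → 6×256 + 2×16 + 1 = 1569 (decimal)
Convert six thousand three hundred eighty-eight (English words) → 6×1000 + 3×100 + 88 = 6388 (decimal)
Compute gcd(1569, 6388) = 1
1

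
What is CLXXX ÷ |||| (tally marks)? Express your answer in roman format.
Convert CLXXX (Roman numeral) → 100 + 50 + 10 + 10 + 10 = 180 (decimal)
Convert |||| (tally marks) → 4 (decimal)
Compute 180 ÷ 4 = 45
Convert 45 (decimal) → 45 = 40 + 5 → XLV (Roman numeral)
XLV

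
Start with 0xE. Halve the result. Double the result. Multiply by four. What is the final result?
Convert 0xE (hexadecimal) → 14 (decimal)
Start: 14
14 ÷ 2 = 7
7 × 2 = 14
Convert four (English words) → 4 (decimal)
14 × 4 = 56
56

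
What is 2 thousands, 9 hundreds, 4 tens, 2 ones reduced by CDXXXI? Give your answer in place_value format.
Convert 2 thousands, 9 hundreds, 4 tens, 2 ones (place-value notation) → 2×1000 + 9×100 + 4×10 + 2 = 2942 (decimal)
Convert CDXXXI (Roman numeral) → 400 + 10 + 10 + 10 + 1 = 431 (decimal)
Compute 2942 - 431 = 2511
Convert 2511 (decimal) → 2511 = 2×1000 + 5×100 + 1×10 + 1 → 2 thousands, 5 hundreds, 1 ten, 1 one (place-value notation)
2 thousands, 5 hundreds, 1 ten, 1 one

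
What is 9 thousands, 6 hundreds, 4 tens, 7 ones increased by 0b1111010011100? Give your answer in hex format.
Convert 9 thousands, 6 hundreds, 4 tens, 7 ones (place-value notation) → 9×1000 + 6×100 + 4×10 + 7 = 9647 (decimal)
Convert 0b1111010011100 (binary) → 4096 + 2048 + 1024 + 512 + 128 + 16 + 8 + 4 = 7836 (decimal)
Compute 9647 + 7836 = 17483
Convert 17483 (decimal) → 17483 = 4×4096 + 4×256 + 4×16 + 11 → 0x444B (hexadecimal)
0x444B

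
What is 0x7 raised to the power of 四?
Convert 0x7 (hexadecimal) → 7 (decimal)
Convert 四 (Chinese numeral) → 4 (decimal)
Compute 7 ^ 4 = 2401
2401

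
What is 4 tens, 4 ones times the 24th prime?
Convert 4 tens, 4 ones (place-value notation) → 4×10 + 4 = 44 (decimal)
Convert the 24th prime (prime index) → 89 (decimal)
Compute 44 × 89 = 3916
3916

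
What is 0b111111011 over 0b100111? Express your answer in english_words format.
Convert 0b111111011 (binary) → 256 + 128 + 64 + 32 + 16 + 8 + 2 + 1 = 507 (decimal)
Convert 0b100111 (binary) → 32 + 4 + 2 + 1 = 39 (decimal)
Compute 507 ÷ 39 = 13
Convert 13 (decimal) → thirteen (English words)
thirteen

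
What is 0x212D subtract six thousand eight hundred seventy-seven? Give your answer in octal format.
Convert 0x212D (hexadecimal) → 2×4096 + 1×256 + 2×16 + 13 = 8493 (decimal)
Convert six thousand eight hundred seventy-seven (English words) → 6×1000 + 8×100 + 77 = 6877 (decimal)
Compute 8493 - 6877 = 1616
Convert 1616 (decimal) → 1616 = 3×512 + 1×64 + 2×8 → 0o3120 (octal)
0o3120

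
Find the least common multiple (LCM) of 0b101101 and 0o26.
Convert 0b101101 (binary) → 32 + 8 + 4 + 1 = 45 (decimal)
Convert 0o26 (octal) → 2×8 + 6 = 22 (decimal)
Compute lcm(45, 22) = 990
990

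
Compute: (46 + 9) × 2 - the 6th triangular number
Convert the 6th triangular number (triangular index) → 6×7/2 = 21 (decimal)
Expression in decimal: (46 + 9) × 2 - 21
Parentheses first: 46 + 9 = 55
Multiply: 55 × 2 = 110
Subtract: 110 - 21 = 89
89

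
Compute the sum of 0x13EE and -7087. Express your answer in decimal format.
Convert 0x13EE (hexadecimal) → 1×4096 + 3×256 + 14×16 + 14 = 5102 (decimal)
Compute 5102 + -7087 = -1985
-1985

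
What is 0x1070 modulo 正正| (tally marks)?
Convert 0x1070 (hexadecimal) → 1×4096 + 7×16 = 4208 (decimal)
Convert 正正| (tally marks) → 5 + 5 + 1 = 11 (decimal)
Compute 4208 mod 11 = 6
6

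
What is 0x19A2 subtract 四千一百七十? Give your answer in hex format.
Convert 0x19A2 (hexadecimal) → 1×4096 + 9×256 + 10×16 + 2 = 6562 (decimal)
Convert 四千一百七十 (Chinese numeral) → 4×1000 + 1×100 + 7×10 = 4170 (decimal)
Compute 6562 - 4170 = 2392
Convert 2392 (decimal) → 2392 = 9×256 + 5×16 + 8 → 0x958 (hexadecimal)
0x958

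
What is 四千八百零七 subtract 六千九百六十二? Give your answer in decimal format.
Convert 四千八百零七 (Chinese numeral) → 4×1000 + 8×100 + 7 = 4807 (decimal)
Convert 六千九百六十二 (Chinese numeral) → 6×1000 + 9×100 + 6×10 + 2 = 6962 (decimal)
Compute 4807 - 6962 = -2155
-2155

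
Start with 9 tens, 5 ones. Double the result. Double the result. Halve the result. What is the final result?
Convert 9 tens, 5 ones (place-value notation) → 9×10 + 5 = 95 (decimal)
Start: 95
95 × 2 = 190
190 × 2 = 380
380 ÷ 2 = 190
190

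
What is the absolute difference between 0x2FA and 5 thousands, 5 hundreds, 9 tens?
Convert 0x2FA (hexadecimal) → 2×256 + 15×16 + 10 = 762 (decimal)
Convert 5 thousands, 5 hundreds, 9 tens (place-value notation) → 5×1000 + 5×100 + 9×10 = 5590 (decimal)
Compute |762 - 5590| = 4828
4828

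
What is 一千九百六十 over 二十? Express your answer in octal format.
Convert 一千九百六十 (Chinese numeral) → 1×1000 + 9×100 + 6×10 = 1960 (decimal)
Convert 二十 (Chinese numeral) → 2×10 = 20 (decimal)
Compute 1960 ÷ 20 = 98
Convert 98 (decimal) → 98 = 1×64 + 4×8 + 2 → 0o142 (octal)
0o142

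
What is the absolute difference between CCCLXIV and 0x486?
Convert CCCLXIV (Roman numeral) → 100 + 100 + 100 + 50 + 10 + 4 = 364 (decimal)
Convert 0x486 (hexadecimal) → 4×256 + 8×16 + 6 = 1158 (decimal)
Compute |364 - 1158| = 794
794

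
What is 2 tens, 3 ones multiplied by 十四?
Convert 2 tens, 3 ones (place-value notation) → 2×10 + 3 = 23 (decimal)
Convert 十四 (Chinese numeral) → 1×10 + 4 = 14 (decimal)
Compute 23 × 14 = 322
322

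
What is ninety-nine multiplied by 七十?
Convert ninety-nine (English words) → 99 (decimal)
Convert 七十 (Chinese numeral) → 7×10 = 70 (decimal)
Compute 99 × 70 = 6930
6930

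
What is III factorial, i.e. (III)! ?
Convert III (Roman numeral) → 1 + 1 + 1 = 3 (decimal)
Compute 3! = 6
6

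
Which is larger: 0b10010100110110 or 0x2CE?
Convert 0b10010100110110 (binary) → 8192 + 1024 + 256 + 32 + 16 + 4 + 2 = 9526 (decimal)
Convert 0x2CE (hexadecimal) → 2×256 + 12×16 + 14 = 718 (decimal)
Compare 9526 vs 718: larger = 9526
9526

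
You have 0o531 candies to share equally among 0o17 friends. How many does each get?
Convert 0o531 (octal) → 5×64 + 3×8 + 1 = 345 (decimal)
Convert 0o17 (octal) → 1×8 + 7 = 15 (decimal)
Compute 345 ÷ 15 = 23
23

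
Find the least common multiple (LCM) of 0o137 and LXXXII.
Convert 0o137 (octal) → 1×64 + 3×8 + 7 = 95 (decimal)
Convert LXXXII (Roman numeral) → 50 + 10 + 10 + 10 + 1 + 1 = 82 (decimal)
Compute lcm(95, 82) = 7790
7790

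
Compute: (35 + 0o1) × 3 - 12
Convert 0o1 (octal) → 1 (decimal)
Expression in decimal: (35 + 1) × 3 - 12
Parentheses first: 35 + 1 = 36
Multiply: 36 × 3 = 108
Subtract: 108 - 12 = 96
96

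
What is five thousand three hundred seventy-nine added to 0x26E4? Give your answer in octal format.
Convert five thousand three hundred seventy-nine (English words) → 5×1000 + 3×100 + 79 = 5379 (decimal)
Convert 0x26E4 (hexadecimal) → 2×4096 + 6×256 + 14×16 + 4 = 9956 (decimal)
Compute 5379 + 9956 = 15335
Convert 15335 (decimal) → 15335 = 3×4096 + 5×512 + 7×64 + 4×8 + 7 → 0o35747 (octal)
0o35747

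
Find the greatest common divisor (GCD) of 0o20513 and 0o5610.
Convert 0o20513 (octal) → 2×4096 + 5×64 + 1×8 + 3 = 8523 (decimal)
Convert 0o5610 (octal) → 5×512 + 6×64 + 1×8 = 2952 (decimal)
Compute gcd(8523, 2952) = 9
9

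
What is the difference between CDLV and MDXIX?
Convert CDLV (Roman numeral) → 400 + 50 + 5 = 455 (decimal)
Convert MDXIX (Roman numeral) → 1000 + 500 + 10 + 9 = 1519 (decimal)
Difference: |455 - 1519| = 1064
1064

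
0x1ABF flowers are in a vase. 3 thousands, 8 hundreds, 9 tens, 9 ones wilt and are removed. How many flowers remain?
Convert 0x1ABF (hexadecimal) → 1×4096 + 10×256 + 11×16 + 15 = 6847 (decimal)
Convert 3 thousands, 8 hundreds, 9 tens, 9 ones (place-value notation) → 3×1000 + 8×100 + 9×10 + 9 = 3899 (decimal)
Compute 6847 - 3899 = 2948
2948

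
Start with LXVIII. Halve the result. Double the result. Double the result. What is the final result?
Convert LXVIII (Roman numeral) → 50 + 10 + 5 + 1 + 1 + 1 = 68 (decimal)
Start: 68
68 ÷ 2 = 34
34 × 2 = 68
68 × 2 = 136
136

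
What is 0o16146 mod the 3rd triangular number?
Convert 0o16146 (octal) → 1×4096 + 6×512 + 1×64 + 4×8 + 6 = 7270 (decimal)
Convert the 3rd triangular number (triangular index) → 3×4/2 = 6 (decimal)
Compute 7270 mod 6 = 4
4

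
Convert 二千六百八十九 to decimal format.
Convert 二千六百八十九 (Chinese numeral) → 2×1000 + 6×100 + 8×10 + 9 = 2689 (decimal)
2689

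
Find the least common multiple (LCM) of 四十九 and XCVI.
Convert 四十九 (Chinese numeral) → 4×10 + 9 = 49 (decimal)
Convert XCVI (Roman numeral) → 90 + 5 + 1 = 96 (decimal)
Compute lcm(49, 96) = 4704
4704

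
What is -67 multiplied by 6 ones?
Convert 6 ones (place-value notation) → 6 (decimal)
Compute -67 × 6 = -402
-402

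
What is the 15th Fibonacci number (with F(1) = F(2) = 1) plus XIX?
The 15th Fibonacci number (with F(1) = F(2) = 1): 1, 1, 2, 3, 5, 8, 13, 21, 34, 55, 89, 144, 233, 377, 610 → 610
Convert XIX (Roman numeral) → 10 + 9 = 19 (decimal)
Compute 610 + 19 = 629
629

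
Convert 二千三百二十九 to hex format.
Convert 二千三百二十九 (Chinese numeral) → 2×1000 + 3×100 + 2×10 + 9 = 2329 (decimal)
Convert 2329 (decimal) → 2329 = 9×256 + 1×16 + 9 → 0x919 (hexadecimal)
0x919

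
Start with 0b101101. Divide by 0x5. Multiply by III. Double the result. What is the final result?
Convert 0b101101 (binary) → 32 + 8 + 4 + 1 = 45 (decimal)
Start: 45
Convert 0x5 (hexadecimal) → 5 (decimal)
45 ÷ 5 = 9
Convert III (Roman numeral) → 1 + 1 + 1 = 3 (decimal)
9 × 3 = 27
27 × 2 = 54
54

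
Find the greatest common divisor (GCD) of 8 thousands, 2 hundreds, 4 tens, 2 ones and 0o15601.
Convert 8 thousands, 2 hundreds, 4 tens, 2 ones (place-value notation) → 8×1000 + 2×100 + 4×10 + 2 = 8242 (decimal)
Convert 0o15601 (octal) → 1×4096 + 5×512 + 6×64 + 1 = 7041 (decimal)
Compute gcd(8242, 7041) = 1
1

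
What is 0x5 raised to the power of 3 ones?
Convert 0x5 (hexadecimal) → 5 (decimal)
Convert 3 ones (place-value notation) → 3 (decimal)
Compute 5 ^ 3 = 125
125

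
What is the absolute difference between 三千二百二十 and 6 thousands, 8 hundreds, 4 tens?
Convert 三千二百二十 (Chinese numeral) → 3×1000 + 2×100 + 2×10 = 3220 (decimal)
Convert 6 thousands, 8 hundreds, 4 tens (place-value notation) → 6×1000 + 8×100 + 4×10 = 6840 (decimal)
Compute |3220 - 6840| = 3620
3620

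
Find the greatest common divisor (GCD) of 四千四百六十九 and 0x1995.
Convert 四千四百六十九 (Chinese numeral) → 4×1000 + 4×100 + 6×10 + 9 = 4469 (decimal)
Convert 0x1995 (hexadecimal) → 1×4096 + 9×256 + 9×16 + 5 = 6549 (decimal)
Compute gcd(4469, 6549) = 1
1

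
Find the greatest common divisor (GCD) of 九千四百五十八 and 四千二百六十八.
Convert 九千四百五十八 (Chinese numeral) → 9×1000 + 4×100 + 5×10 + 8 = 9458 (decimal)
Convert 四千二百六十八 (Chinese numeral) → 4×1000 + 2×100 + 6×10 + 8 = 4268 (decimal)
Compute gcd(9458, 4268) = 2
2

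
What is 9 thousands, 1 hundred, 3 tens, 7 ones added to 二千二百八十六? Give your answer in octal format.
Convert 9 thousands, 1 hundred, 3 tens, 7 ones (place-value notation) → 9×1000 + 1×100 + 3×10 + 7 = 9137 (decimal)
Convert 二千二百八十六 (Chinese numeral) → 2×1000 + 2×100 + 8×10 + 6 = 2286 (decimal)
Compute 9137 + 2286 = 11423
Convert 11423 (decimal) → 11423 = 2×4096 + 6×512 + 2×64 + 3×8 + 7 → 0o26237 (octal)
0o26237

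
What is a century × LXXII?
Convert a century (colloquial) → 100 (decimal)
Convert LXXII (Roman numeral) → 50 + 10 + 10 + 1 + 1 = 72 (decimal)
Compute 100 × 72 = 7200
7200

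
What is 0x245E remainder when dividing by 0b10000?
Convert 0x245E (hexadecimal) → 2×4096 + 4×256 + 5×16 + 14 = 9310 (decimal)
Convert 0b10000 (binary) → 16 (decimal)
Compute 9310 mod 16 = 14
14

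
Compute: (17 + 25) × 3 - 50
Parentheses first: 17 + 25 = 42
Multiply: 42 × 3 = 126
Subtract: 126 - 50 = 76
76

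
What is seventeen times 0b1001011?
Convert seventeen (English words) → 17 (decimal)
Convert 0b1001011 (binary) → 64 + 8 + 2 + 1 = 75 (decimal)
Compute 17 × 75 = 1275
1275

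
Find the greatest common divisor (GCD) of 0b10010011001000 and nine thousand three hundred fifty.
Convert 0b10010011001000 (binary) → 8192 + 1024 + 128 + 64 + 8 = 9416 (decimal)
Convert nine thousand three hundred fifty (English words) → 9×1000 + 3×100 + 50 = 9350 (decimal)
Compute gcd(9416, 9350) = 22
22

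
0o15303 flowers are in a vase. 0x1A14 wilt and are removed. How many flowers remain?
Convert 0o15303 (octal) → 1×4096 + 5×512 + 3×64 + 3 = 6851 (decimal)
Convert 0x1A14 (hexadecimal) → 1×4096 + 10×256 + 1×16 + 4 = 6676 (decimal)
Compute 6851 - 6676 = 175
175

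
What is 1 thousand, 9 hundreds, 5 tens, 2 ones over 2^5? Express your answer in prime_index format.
Convert 1 thousand, 9 hundreds, 5 tens, 2 ones (place-value notation) → 1×1000 + 9×100 + 5×10 + 2 = 1952 (decimal)
Convert 2^5 (power) → 32 (decimal)
Compute 1952 ÷ 32 = 61
Convert 61 (decimal) → the 18th prime (prime index)
the 18th prime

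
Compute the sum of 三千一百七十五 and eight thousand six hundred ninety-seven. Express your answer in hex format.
Convert 三千一百七十五 (Chinese numeral) → 3×1000 + 1×100 + 7×10 + 5 = 3175 (decimal)
Convert eight thousand six hundred ninety-seven (English words) → 8×1000 + 6×100 + 97 = 8697 (decimal)
Compute 3175 + 8697 = 11872
Convert 11872 (decimal) → 11872 = 2×4096 + 14×256 + 6×16 → 0x2E60 (hexadecimal)
0x2E60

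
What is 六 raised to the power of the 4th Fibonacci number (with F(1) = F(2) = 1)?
Convert 六 (Chinese numeral) → 6 (decimal)
Convert the 4th Fibonacci number (with F(1) = F(2) = 1) (Fibonacci index) → 1, 1, 2, 3 → 3 (decimal)
Compute 6 ^ 3 = 216
216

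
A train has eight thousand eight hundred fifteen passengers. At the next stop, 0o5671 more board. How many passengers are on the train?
Convert eight thousand eight hundred fifteen (English words) → 8×1000 + 8×100 + 15 = 8815 (decimal)
Convert 0o5671 (octal) → 5×512 + 6×64 + 7×8 + 1 = 3001 (decimal)
Compute 8815 + 3001 = 11816
11816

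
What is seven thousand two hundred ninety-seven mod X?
Convert seven thousand two hundred ninety-seven (English words) → 7×1000 + 2×100 + 97 = 7297 (decimal)
Convert X (Roman numeral) → 10 (decimal)
Compute 7297 mod 10 = 7
7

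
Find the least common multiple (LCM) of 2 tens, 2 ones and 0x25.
Convert 2 tens, 2 ones (place-value notation) → 2×10 + 2 = 22 (decimal)
Convert 0x25 (hexadecimal) → 2×16 + 5 = 37 (decimal)
Compute lcm(22, 37) = 814
814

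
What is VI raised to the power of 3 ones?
Convert VI (Roman numeral) → 5 + 1 = 6 (decimal)
Convert 3 ones (place-value notation) → 3 (decimal)
Compute 6 ^ 3 = 216
216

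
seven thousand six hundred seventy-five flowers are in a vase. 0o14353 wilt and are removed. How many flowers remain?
Convert seven thousand six hundred seventy-five (English words) → 7×1000 + 6×100 + 75 = 7675 (decimal)
Convert 0o14353 (octal) → 1×4096 + 4×512 + 3×64 + 5×8 + 3 = 6379 (decimal)
Compute 7675 - 6379 = 1296
1296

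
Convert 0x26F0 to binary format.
Convert 0x26F0 (hexadecimal) → 2×4096 + 6×256 + 15×16 = 9968 (decimal)
Convert 9968 (decimal) → 9968 = 8192 + 1024 + 512 + 128 + 64 + 32 + 16 → 0b10011011110000 (binary)
0b10011011110000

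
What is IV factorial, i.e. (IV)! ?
Convert IV (Roman numeral) → 4 (decimal)
Compute 4! = 24
24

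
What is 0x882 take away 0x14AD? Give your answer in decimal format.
Convert 0x882 (hexadecimal) → 8×256 + 8×16 + 2 = 2178 (decimal)
Convert 0x14AD (hexadecimal) → 1×4096 + 4×256 + 10×16 + 13 = 5293 (decimal)
Compute 2178 - 5293 = -3115
-3115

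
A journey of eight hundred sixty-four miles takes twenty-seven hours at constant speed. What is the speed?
Convert eight hundred sixty-four (English words) → 8×100 + 64 = 864 (decimal)
Convert twenty-seven (English words) → 27 (decimal)
Compute 864 ÷ 27 = 32
32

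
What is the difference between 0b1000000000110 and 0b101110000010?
Convert 0b1000000000110 (binary) → 4096 + 4 + 2 = 4102 (decimal)
Convert 0b101110000010 (binary) → 2048 + 512 + 256 + 128 + 2 = 2946 (decimal)
Difference: |4102 - 2946| = 1156
1156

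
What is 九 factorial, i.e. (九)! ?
Convert 九 (Chinese numeral) → 9 (decimal)
Compute 9! = 362880
362880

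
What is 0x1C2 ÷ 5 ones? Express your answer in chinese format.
Convert 0x1C2 (hexadecimal) → 1×256 + 12×16 + 2 = 450 (decimal)
Convert 5 ones (place-value notation) → 5 (decimal)
Compute 450 ÷ 5 = 90
Convert 90 (decimal) → 90 = 9×10 → 九十 (Chinese numeral)
九十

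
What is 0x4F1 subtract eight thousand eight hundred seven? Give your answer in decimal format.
Convert 0x4F1 (hexadecimal) → 4×256 + 15×16 + 1 = 1265 (decimal)
Convert eight thousand eight hundred seven (English words) → 8×1000 + 8×100 + 7 = 8807 (decimal)
Compute 1265 - 8807 = -7542
-7542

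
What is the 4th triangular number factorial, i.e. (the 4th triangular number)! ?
Convert the 4th triangular number (triangular index) → 4×5/2 = 10 (decimal)
Compute 10! = 3628800
3628800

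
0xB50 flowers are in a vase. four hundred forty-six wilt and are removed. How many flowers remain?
Convert 0xB50 (hexadecimal) → 11×256 + 5×16 = 2896 (decimal)
Convert four hundred forty-six (English words) → 4×100 + 46 = 446 (decimal)
Compute 2896 - 446 = 2450
2450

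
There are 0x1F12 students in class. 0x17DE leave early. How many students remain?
Convert 0x1F12 (hexadecimal) → 1×4096 + 15×256 + 1×16 + 2 = 7954 (decimal)
Convert 0x17DE (hexadecimal) → 1×4096 + 7×256 + 13×16 + 14 = 6110 (decimal)
Compute 7954 - 6110 = 1844
1844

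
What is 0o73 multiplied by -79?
Convert 0o73 (octal) → 7×8 + 3 = 59 (decimal)
Compute 59 × -79 = -4661
-4661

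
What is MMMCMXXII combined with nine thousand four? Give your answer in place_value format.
Convert MMMCMXXII (Roman numeral) → 1000 + 1000 + 1000 + 900 + 10 + 10 + 1 + 1 = 3922 (decimal)
Convert nine thousand four (English words) → 9×1000 + 4 = 9004 (decimal)
Compute 3922 + 9004 = 12926
Convert 12926 (decimal) → 12926 = 12×1000 + 9×100 + 2×10 + 6 → 12 thousands, 9 hundreds, 2 tens, 6 ones (place-value notation)
12 thousands, 9 hundreds, 2 tens, 6 ones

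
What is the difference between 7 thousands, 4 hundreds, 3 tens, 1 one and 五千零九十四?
Convert 7 thousands, 4 hundreds, 3 tens, 1 one (place-value notation) → 7×1000 + 4×100 + 3×10 + 1 = 7431 (decimal)
Convert 五千零九十四 (Chinese numeral) → 5×1000 + 9×10 + 4 = 5094 (decimal)
Difference: |7431 - 5094| = 2337
2337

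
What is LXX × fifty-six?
Convert LXX (Roman numeral) → 50 + 10 + 10 = 70 (decimal)
Convert fifty-six (English words) → 56 (decimal)
Compute 70 × 56 = 3920
3920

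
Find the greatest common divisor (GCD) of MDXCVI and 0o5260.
Convert MDXCVI (Roman numeral) → 1000 + 500 + 90 + 5 + 1 = 1596 (decimal)
Convert 0o5260 (octal) → 5×512 + 2×64 + 6×8 = 2736 (decimal)
Compute gcd(1596, 2736) = 228
228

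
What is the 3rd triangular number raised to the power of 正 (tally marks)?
Convert the 3rd triangular number (triangular index) → 3×4/2 = 6 (decimal)
Convert 正 (tally marks) → 5 (decimal)
Compute 6 ^ 5 = 7776
7776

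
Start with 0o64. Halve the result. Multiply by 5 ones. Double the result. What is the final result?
Convert 0o64 (octal) → 6×8 + 4 = 52 (decimal)
Start: 52
52 ÷ 2 = 26
Convert 5 ones (place-value notation) → 5 (decimal)
26 × 5 = 130
130 × 2 = 260
260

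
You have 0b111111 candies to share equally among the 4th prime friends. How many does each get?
Convert 0b111111 (binary) → 32 + 16 + 8 + 4 + 2 + 1 = 63 (decimal)
Convert the 4th prime (prime index) → 7 (decimal)
Compute 63 ÷ 7 = 9
9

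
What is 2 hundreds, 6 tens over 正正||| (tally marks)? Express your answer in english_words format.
Convert 2 hundreds, 6 tens (place-value notation) → 2×100 + 6×10 = 260 (decimal)
Convert 正正||| (tally marks) → 5 + 5 + 3 = 13 (decimal)
Compute 260 ÷ 13 = 20
Convert 20 (decimal) → twenty (English words)
twenty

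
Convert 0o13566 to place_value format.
Convert 0o13566 (octal) → 1×4096 + 3×512 + 5×64 + 6×8 + 6 = 6006 (decimal)
Convert 6006 (decimal) → 6006 = 6×1000 + 6 → 6 thousands, 6 ones (place-value notation)
6 thousands, 6 ones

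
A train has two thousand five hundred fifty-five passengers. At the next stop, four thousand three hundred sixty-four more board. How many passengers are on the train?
Convert two thousand five hundred fifty-five (English words) → 2×1000 + 5×100 + 55 = 2555 (decimal)
Convert four thousand three hundred sixty-four (English words) → 4×1000 + 3×100 + 64 = 4364 (decimal)
Compute 2555 + 4364 = 6919
6919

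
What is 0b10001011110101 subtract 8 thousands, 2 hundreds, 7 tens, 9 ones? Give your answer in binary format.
Convert 0b10001011110101 (binary) → 8192 + 512 + 128 + 64 + 32 + 16 + 4 + 1 = 8949 (decimal)
Convert 8 thousands, 2 hundreds, 7 tens, 9 ones (place-value notation) → 8×1000 + 2×100 + 7×10 + 9 = 8279 (decimal)
Compute 8949 - 8279 = 670
Convert 670 (decimal) → 670 = 512 + 128 + 16 + 8 + 4 + 2 → 0b1010011110 (binary)
0b1010011110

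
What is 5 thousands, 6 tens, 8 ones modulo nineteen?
Convert 5 thousands, 6 tens, 8 ones (place-value notation) → 5×1000 + 6×10 + 8 = 5068 (decimal)
Convert nineteen (English words) → 19 (decimal)
Compute 5068 mod 19 = 14
14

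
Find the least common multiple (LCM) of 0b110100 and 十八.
Convert 0b110100 (binary) → 32 + 16 + 4 = 52 (decimal)
Convert 十八 (Chinese numeral) → 1×10 + 8 = 18 (decimal)
Compute lcm(52, 18) = 468
468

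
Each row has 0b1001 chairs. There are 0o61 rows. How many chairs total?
Convert 0b1001 (binary) → 8 + 1 = 9 (decimal)
Convert 0o61 (octal) → 6×8 + 1 = 49 (decimal)
Compute 9 × 49 = 441
441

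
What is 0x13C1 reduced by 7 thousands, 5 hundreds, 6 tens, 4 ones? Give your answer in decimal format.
Convert 0x13C1 (hexadecimal) → 1×4096 + 3×256 + 12×16 + 1 = 5057 (decimal)
Convert 7 thousands, 5 hundreds, 6 tens, 4 ones (place-value notation) → 7×1000 + 5×100 + 6×10 + 4 = 7564 (decimal)
Compute 5057 - 7564 = -2507
-2507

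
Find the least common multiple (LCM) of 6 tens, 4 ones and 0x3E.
Convert 6 tens, 4 ones (place-value notation) → 6×10 + 4 = 64 (decimal)
Convert 0x3E (hexadecimal) → 3×16 + 14 = 62 (decimal)
Compute lcm(64, 62) = 1984
1984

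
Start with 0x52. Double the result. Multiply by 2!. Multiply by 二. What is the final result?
Convert 0x52 (hexadecimal) → 5×16 + 2 = 82 (decimal)
Start: 82
82 × 2 = 164
Convert 2! (factorial) → 2 (decimal)
164 × 2 = 328
Convert 二 (Chinese numeral) → 2 (decimal)
328 × 2 = 656
656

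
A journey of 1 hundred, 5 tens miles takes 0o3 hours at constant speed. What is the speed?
Convert 1 hundred, 5 tens (place-value notation) → 1×100 + 5×10 = 150 (decimal)
Convert 0o3 (octal) → 3 (decimal)
Compute 150 ÷ 3 = 50
50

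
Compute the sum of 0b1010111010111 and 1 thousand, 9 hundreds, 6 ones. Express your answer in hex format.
Convert 0b1010111010111 (binary) → 4096 + 1024 + 256 + 128 + 64 + 16 + 4 + 2 + 1 = 5591 (decimal)
Convert 1 thousand, 9 hundreds, 6 ones (place-value notation) → 1×1000 + 9×100 + 6 = 1906 (decimal)
Compute 5591 + 1906 = 7497
Convert 7497 (decimal) → 7497 = 1×4096 + 13×256 + 4×16 + 9 → 0x1D49 (hexadecimal)
0x1D49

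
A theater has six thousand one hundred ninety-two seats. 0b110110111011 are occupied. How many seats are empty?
Convert six thousand one hundred ninety-two (English words) → 6×1000 + 1×100 + 92 = 6192 (decimal)
Convert 0b110110111011 (binary) → 2048 + 1024 + 256 + 128 + 32 + 16 + 8 + 2 + 1 = 3515 (decimal)
Compute 6192 - 3515 = 2677
2677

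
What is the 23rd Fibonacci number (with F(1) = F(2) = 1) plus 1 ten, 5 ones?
The 23rd Fibonacci number (with F(1) = F(2) = 1) = 28657
Convert 1 ten, 5 ones (place-value notation) → 1×10 + 5 = 15 (decimal)
Compute 28657 + 15 = 28672
28672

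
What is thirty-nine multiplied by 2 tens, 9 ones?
Convert thirty-nine (English words) → 39 (decimal)
Convert 2 tens, 9 ones (place-value notation) → 2×10 + 9 = 29 (decimal)
Compute 39 × 29 = 1131
1131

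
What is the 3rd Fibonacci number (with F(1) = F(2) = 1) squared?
The 3rd Fibonacci number (with F(1) = F(2) = 1): 1, 1, 2 → 2
Compute 2² = 2 × 2 = 4
4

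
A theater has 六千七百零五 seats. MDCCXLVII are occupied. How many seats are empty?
Convert 六千七百零五 (Chinese numeral) → 6×1000 + 7×100 + 5 = 6705 (decimal)
Convert MDCCXLVII (Roman numeral) → 1000 + 500 + 100 + 100 + 40 + 5 + 1 + 1 = 1747 (decimal)
Compute 6705 - 1747 = 4958
4958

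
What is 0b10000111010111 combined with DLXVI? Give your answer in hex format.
Convert 0b10000111010111 (binary) → 8192 + 256 + 128 + 64 + 16 + 4 + 2 + 1 = 8663 (decimal)
Convert DLXVI (Roman numeral) → 500 + 50 + 10 + 5 + 1 = 566 (decimal)
Compute 8663 + 566 = 9229
Convert 9229 (decimal) → 9229 = 2×4096 + 4×256 + 13 → 0x240D (hexadecimal)
0x240D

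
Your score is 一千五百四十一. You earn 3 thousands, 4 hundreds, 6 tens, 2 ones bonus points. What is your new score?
Convert 一千五百四十一 (Chinese numeral) → 1×1000 + 5×100 + 4×10 + 1 = 1541 (decimal)
Convert 3 thousands, 4 hundreds, 6 tens, 2 ones (place-value notation) → 3×1000 + 4×100 + 6×10 + 2 = 3462 (decimal)
Compute 1541 + 3462 = 5003
5003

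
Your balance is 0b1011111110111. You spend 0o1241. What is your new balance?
Convert 0b1011111110111 (binary) → 4096 + 1024 + 512 + 256 + 128 + 64 + 32 + 16 + 4 + 2 + 1 = 6135 (decimal)
Convert 0o1241 (octal) → 1×512 + 2×64 + 4×8 + 1 = 673 (decimal)
Compute 6135 - 673 = 5462
5462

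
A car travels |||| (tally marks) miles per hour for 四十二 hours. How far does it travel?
Convert |||| (tally marks) → 4 (decimal)
Convert 四十二 (Chinese numeral) → 4×10 + 2 = 42 (decimal)
Compute 4 × 42 = 168
168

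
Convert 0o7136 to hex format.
Convert 0o7136 (octal) → 7×512 + 1×64 + 3×8 + 6 = 3678 (decimal)
Convert 3678 (decimal) → 3678 = 14×256 + 5×16 + 14 → 0xE5E (hexadecimal)
0xE5E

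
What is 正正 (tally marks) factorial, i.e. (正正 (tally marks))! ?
Convert 正正 (tally marks) → 5 + 5 = 10 (decimal)
Compute 10! = 3628800
3628800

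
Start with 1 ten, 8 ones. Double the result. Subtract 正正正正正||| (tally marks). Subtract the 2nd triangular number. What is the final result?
Convert 1 ten, 8 ones (place-value notation) → 1×10 + 8 = 18 (decimal)
Start: 18
18 × 2 = 36
Convert 正正正正正||| (tally marks) → 5 + 5 + 5 + 5 + 5 + 3 = 28 (decimal)
36 - 28 = 8
Convert the 2nd triangular number (triangular index) → 2×3/2 = 3 (decimal)
8 - 3 = 5
5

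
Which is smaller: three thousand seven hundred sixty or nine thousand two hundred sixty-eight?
Convert three thousand seven hundred sixty (English words) → 3×1000 + 7×100 + 60 = 3760 (decimal)
Convert nine thousand two hundred sixty-eight (English words) → 9×1000 + 2×100 + 68 = 9268 (decimal)
Compare 3760 vs 9268: smaller = 3760
3760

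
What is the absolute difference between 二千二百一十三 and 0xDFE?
Convert 二千二百一十三 (Chinese numeral) → 2×1000 + 2×100 + 1×10 + 3 = 2213 (decimal)
Convert 0xDFE (hexadecimal) → 13×256 + 15×16 + 14 = 3582 (decimal)
Compute |2213 - 3582| = 1369
1369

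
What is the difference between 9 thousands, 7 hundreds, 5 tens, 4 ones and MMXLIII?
Convert 9 thousands, 7 hundreds, 5 tens, 4 ones (place-value notation) → 9×1000 + 7×100 + 5×10 + 4 = 9754 (decimal)
Convert MMXLIII (Roman numeral) → 1000 + 1000 + 40 + 1 + 1 + 1 = 2043 (decimal)
Difference: |9754 - 2043| = 7711
7711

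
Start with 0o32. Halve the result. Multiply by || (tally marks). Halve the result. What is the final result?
Convert 0o32 (octal) → 3×8 + 2 = 26 (decimal)
Start: 26
26 ÷ 2 = 13
Convert || (tally marks) → 2 (decimal)
13 × 2 = 26
26 ÷ 2 = 13
13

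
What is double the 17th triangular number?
The 17th triangular number = 17×18/2 = 153
Compute 153 × 2 = 306
306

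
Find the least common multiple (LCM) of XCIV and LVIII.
Convert XCIV (Roman numeral) → 90 + 4 = 94 (decimal)
Convert LVIII (Roman numeral) → 50 + 5 + 1 + 1 + 1 = 58 (decimal)
Compute lcm(94, 58) = 2726
2726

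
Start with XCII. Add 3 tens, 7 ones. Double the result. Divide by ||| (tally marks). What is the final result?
Convert XCII (Roman numeral) → 90 + 1 + 1 = 92 (decimal)
Start: 92
Convert 3 tens, 7 ones (place-value notation) → 3×10 + 7 = 37 (decimal)
92 + 37 = 129
129 × 2 = 258
Convert ||| (tally marks) → 3 (decimal)
258 ÷ 3 = 86
86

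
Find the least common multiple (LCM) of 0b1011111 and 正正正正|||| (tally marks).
Convert 0b1011111 (binary) → 64 + 16 + 8 + 4 + 2 + 1 = 95 (decimal)
Convert 正正正正|||| (tally marks) → 5 + 5 + 5 + 5 + 4 = 24 (decimal)
Compute lcm(95, 24) = 2280
2280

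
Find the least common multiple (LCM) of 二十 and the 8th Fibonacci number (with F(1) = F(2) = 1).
Convert 二十 (Chinese numeral) → 2×10 = 20 (decimal)
Convert the 8th Fibonacci number (with F(1) = F(2) = 1) (Fibonacci index) → 1, 1, 2, 3, 5, 8, 13, 21 → 21 (decimal)
Compute lcm(20, 21) = 420
420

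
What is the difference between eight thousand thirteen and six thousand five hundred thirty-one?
Convert eight thousand thirteen (English words) → 8×1000 + 13 = 8013 (decimal)
Convert six thousand five hundred thirty-one (English words) → 6×1000 + 5×100 + 31 = 6531 (decimal)
Difference: |8013 - 6531| = 1482
1482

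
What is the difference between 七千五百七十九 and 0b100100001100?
Convert 七千五百七十九 (Chinese numeral) → 7×1000 + 5×100 + 7×10 + 9 = 7579 (decimal)
Convert 0b100100001100 (binary) → 2048 + 256 + 8 + 4 = 2316 (decimal)
Difference: |7579 - 2316| = 5263
5263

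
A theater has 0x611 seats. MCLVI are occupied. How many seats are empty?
Convert 0x611 (hexadecimal) → 6×256 + 1×16 + 1 = 1553 (decimal)
Convert MCLVI (Roman numeral) → 1000 + 100 + 50 + 5 + 1 = 1156 (decimal)
Compute 1553 - 1156 = 397
397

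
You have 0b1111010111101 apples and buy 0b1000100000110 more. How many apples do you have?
Convert 0b1111010111101 (binary) → 4096 + 2048 + 1024 + 512 + 128 + 32 + 16 + 8 + 4 + 1 = 7869 (decimal)
Convert 0b1000100000110 (binary) → 4096 + 256 + 4 + 2 = 4358 (decimal)
Compute 7869 + 4358 = 12227
12227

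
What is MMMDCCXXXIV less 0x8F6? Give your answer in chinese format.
Convert MMMDCCXXXIV (Roman numeral) → 1000 + 1000 + 1000 + 500 + 100 + 100 + 10 + 10 + 10 + 4 = 3734 (decimal)
Convert 0x8F6 (hexadecimal) → 8×256 + 15×16 + 6 = 2294 (decimal)
Compute 3734 - 2294 = 1440
Convert 1440 (decimal) → 1440 = 1×1000 + 4×100 + 4×10 → 一千四百四十 (Chinese numeral)
一千四百四十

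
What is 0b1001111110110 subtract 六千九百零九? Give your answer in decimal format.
Convert 0b1001111110110 (binary) → 4096 + 512 + 256 + 128 + 64 + 32 + 16 + 4 + 2 = 5110 (decimal)
Convert 六千九百零九 (Chinese numeral) → 6×1000 + 9×100 + 9 = 6909 (decimal)
Compute 5110 - 6909 = -1799
-1799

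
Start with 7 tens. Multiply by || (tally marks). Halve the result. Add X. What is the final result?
Convert 7 tens (place-value notation) → 7×10 = 70 (decimal)
Start: 70
Convert || (tally marks) → 2 (decimal)
70 × 2 = 140
140 ÷ 2 = 70
Convert X (Roman numeral) → 10 (decimal)
70 + 10 = 80
80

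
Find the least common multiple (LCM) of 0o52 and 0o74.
Convert 0o52 (octal) → 5×8 + 2 = 42 (decimal)
Convert 0o74 (octal) → 7×8 + 4 = 60 (decimal)
Compute lcm(42, 60) = 420
420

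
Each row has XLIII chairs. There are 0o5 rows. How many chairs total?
Convert XLIII (Roman numeral) → 40 + 1 + 1 + 1 = 43 (decimal)
Convert 0o5 (octal) → 5 (decimal)
Compute 43 × 5 = 215
215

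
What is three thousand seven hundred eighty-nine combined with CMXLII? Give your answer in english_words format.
Convert three thousand seven hundred eighty-nine (English words) → 3×1000 + 7×100 + 89 = 3789 (decimal)
Convert CMXLII (Roman numeral) → 900 + 40 + 1 + 1 = 942 (decimal)
Compute 3789 + 942 = 4731
Convert 4731 (decimal) → 4731 = 4×1000 + 7×100 + 31 → four thousand seven hundred thirty-one (English words)
four thousand seven hundred thirty-one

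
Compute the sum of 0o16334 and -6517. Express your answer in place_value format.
Convert 0o16334 (octal) → 1×4096 + 6×512 + 3×64 + 3×8 + 4 = 7388 (decimal)
Compute 7388 + -6517 = 871
Convert 871 (decimal) → 871 = 8×100 + 7×10 + 1 → 8 hundreds, 7 tens, 1 one (place-value notation)
8 hundreds, 7 tens, 1 one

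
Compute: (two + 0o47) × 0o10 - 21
Convert two (English words) → 2 (decimal)
Convert 0o47 (octal) → 4×8 + 7 = 39 (decimal)
Convert 0o10 (octal) → 1×8 = 8 (decimal)
Expression in decimal: (2 + 39) × 8 - 21
Parentheses first: 2 + 39 = 41
Multiply: 41 × 8 = 328
Subtract: 328 - 21 = 307
307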